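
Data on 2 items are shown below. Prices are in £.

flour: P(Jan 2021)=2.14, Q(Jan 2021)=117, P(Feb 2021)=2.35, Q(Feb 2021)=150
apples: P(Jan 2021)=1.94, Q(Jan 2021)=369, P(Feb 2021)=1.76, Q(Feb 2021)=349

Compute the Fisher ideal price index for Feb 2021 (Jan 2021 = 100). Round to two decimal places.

96.26

Laspeyres component (base-period weights):
ΣP(Feb 2021)Q(Jan 2021) = 2.35×117 + 1.76×369 = 274.95 + 649.44 = 924.39
ΣP(Jan 2021)Q(Jan 2021) = 2.14×117 + 1.94×369 = 250.38 + 715.86 = 966.24
L = 924.39 / 966.24 × 100 = 95.6688
Paasche component (current-period weights):
ΣP(Feb 2021)Q(Feb 2021) = 2.35×150 + 1.76×349 = 352.5 + 614.24 = 966.74
ΣP(Jan 2021)Q(Feb 2021) = 2.14×150 + 1.94×349 = 321 + 677.06 = 998.06
P = 966.74 / 998.06 × 100 = 96.8619
Fisher = √(L × P) = √(95.6688 × 96.8619) = 96.2635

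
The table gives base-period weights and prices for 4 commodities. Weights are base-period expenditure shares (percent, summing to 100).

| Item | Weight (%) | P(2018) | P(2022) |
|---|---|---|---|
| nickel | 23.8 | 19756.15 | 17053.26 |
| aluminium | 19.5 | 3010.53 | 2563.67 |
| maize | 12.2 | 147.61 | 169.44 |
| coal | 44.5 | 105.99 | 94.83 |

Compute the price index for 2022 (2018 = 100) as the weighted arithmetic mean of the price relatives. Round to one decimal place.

91.0

nickel: 23.8 × (17053.26/19756.15) = 23.8 × 0.863187 = 20.5439
aluminium: 19.5 × (2563.67/3010.53) = 19.5 × 0.851568 = 16.6056
maize: 12.2 × (169.44/147.61) = 12.2 × 1.147890 = 14.0043
coal: 44.5 × (94.83/105.99) = 44.5 × 0.894707 = 39.8145
Index = Σ wᵢ·(p₁ᵢ/p₀ᵢ) = 20.5439 + 16.6056 + 14.0043 + 39.8145 = 90.9681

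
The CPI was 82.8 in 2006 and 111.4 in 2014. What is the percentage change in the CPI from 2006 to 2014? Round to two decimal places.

34.54%

Change = (111.4 − 82.8) / 82.8 × 100
       = 28.6 / 82.8 × 100 = 34.5411%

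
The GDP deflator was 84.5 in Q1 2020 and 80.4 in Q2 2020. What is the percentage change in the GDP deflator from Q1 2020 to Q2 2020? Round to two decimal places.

-4.85%

Change = (80.4 − 84.5) / 84.5 × 100
       = -4.1 / 84.5 × 100 = -4.8521%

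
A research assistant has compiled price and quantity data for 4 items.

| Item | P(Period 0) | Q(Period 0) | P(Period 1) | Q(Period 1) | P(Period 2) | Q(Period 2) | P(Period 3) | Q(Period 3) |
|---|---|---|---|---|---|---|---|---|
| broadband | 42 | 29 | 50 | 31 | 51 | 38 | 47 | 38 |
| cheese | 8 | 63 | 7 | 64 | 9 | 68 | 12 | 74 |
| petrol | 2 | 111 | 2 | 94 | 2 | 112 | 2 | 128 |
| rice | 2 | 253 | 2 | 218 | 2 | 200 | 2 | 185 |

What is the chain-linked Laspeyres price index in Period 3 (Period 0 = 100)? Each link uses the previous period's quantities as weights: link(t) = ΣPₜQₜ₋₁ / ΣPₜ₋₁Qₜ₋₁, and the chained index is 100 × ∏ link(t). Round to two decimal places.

Link Period 0→Period 1:
ΣP(Period 1)Q(Period 0) = 50×29 + 7×63 + 2×111 + 2×253 = 1450 + 441 + 222 + 506 = 2619
ΣP(Period 0)Q(Period 0) = 42×29 + 8×63 + 2×111 + 2×253 = 1218 + 504 + 222 + 506 = 2450
link = 2619/2450 = 1.068980
Link Period 1→Period 2:
ΣP(Period 2)Q(Period 1) = 51×31 + 9×64 + 2×94 + 2×218 = 1581 + 576 + 188 + 436 = 2781
ΣP(Period 1)Q(Period 1) = 50×31 + 7×64 + 2×94 + 2×218 = 1550 + 448 + 188 + 436 = 2622
link = 2781/2622 = 1.060641
Link Period 2→Period 3:
ΣP(Period 3)Q(Period 2) = 47×38 + 12×68 + 2×112 + 2×200 = 1786 + 816 + 224 + 400 = 3226
ΣP(Period 2)Q(Period 2) = 51×38 + 9×68 + 2×112 + 2×200 = 1938 + 612 + 224 + 400 = 3174
link = 3226/3174 = 1.016383
Chained index = 100 × 1.068980 × 1.060641 × 1.016383 = 115.2379

115.24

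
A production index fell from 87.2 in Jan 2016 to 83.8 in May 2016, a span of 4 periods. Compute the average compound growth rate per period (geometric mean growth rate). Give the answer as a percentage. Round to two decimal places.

-0.99%

Growth factor = (83.8/87.2)^(1/4) = (0.961009)^(1/4) = 0.990106
Growth rate = 0.990106 − 1 = -0.009894 = -0.9894%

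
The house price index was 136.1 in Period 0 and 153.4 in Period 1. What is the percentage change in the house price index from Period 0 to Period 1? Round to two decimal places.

12.71%

Change = (153.4 − 136.1) / 136.1 × 100
       = 17.3 / 136.1 × 100 = 12.7112%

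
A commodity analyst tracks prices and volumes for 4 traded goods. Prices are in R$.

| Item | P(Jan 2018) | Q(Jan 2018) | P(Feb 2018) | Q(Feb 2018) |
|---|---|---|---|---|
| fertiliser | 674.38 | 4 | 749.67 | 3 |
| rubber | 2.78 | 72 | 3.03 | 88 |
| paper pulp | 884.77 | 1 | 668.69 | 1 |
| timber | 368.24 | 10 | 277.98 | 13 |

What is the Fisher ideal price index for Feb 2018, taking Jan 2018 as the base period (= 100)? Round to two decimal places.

Laspeyres component (base-period weights):
ΣP(Feb 2018)Q(Jan 2018) = 749.67×4 + 3.03×72 + 668.69×1 + 277.98×10 = 2998.68 + 218.16 + 668.69 + 2779.8 = 6665.33
ΣP(Jan 2018)Q(Jan 2018) = 674.38×4 + 2.78×72 + 884.77×1 + 368.24×10 = 2697.52 + 200.16 + 884.77 + 3682.4 = 7464.85
L = 6665.33 / 7464.85 × 100 = 89.2895
Paasche component (current-period weights):
ΣP(Feb 2018)Q(Feb 2018) = 749.67×3 + 3.03×88 + 668.69×1 + 277.98×13 = 2249.01 + 266.64 + 668.69 + 3613.74 = 6798.08
ΣP(Jan 2018)Q(Feb 2018) = 674.38×3 + 2.78×88 + 884.77×1 + 368.24×13 = 2023.14 + 244.64 + 884.77 + 4787.12 = 7939.67
P = 6798.08 / 7939.67 × 100 = 85.6217
Fisher = √(L × P) = √(89.2895 × 85.6217) = 87.4364

87.44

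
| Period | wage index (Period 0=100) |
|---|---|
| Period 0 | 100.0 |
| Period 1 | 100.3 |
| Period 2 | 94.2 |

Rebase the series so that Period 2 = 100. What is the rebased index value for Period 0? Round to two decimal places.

Rebased(Period 0) = 100.0 / 94.2 × 100 = 106.1571

106.16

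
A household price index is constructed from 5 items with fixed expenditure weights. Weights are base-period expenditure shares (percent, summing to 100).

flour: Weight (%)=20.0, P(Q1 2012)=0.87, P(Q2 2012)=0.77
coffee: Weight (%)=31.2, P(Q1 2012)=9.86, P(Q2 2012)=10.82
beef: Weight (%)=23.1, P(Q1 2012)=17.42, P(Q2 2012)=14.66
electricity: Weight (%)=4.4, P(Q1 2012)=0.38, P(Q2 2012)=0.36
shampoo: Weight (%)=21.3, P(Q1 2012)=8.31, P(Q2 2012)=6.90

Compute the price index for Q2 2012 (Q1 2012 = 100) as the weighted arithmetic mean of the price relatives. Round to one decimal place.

flour: 20.0 × (0.77/0.87) = 20.0 × 0.885057 = 17.7011
coffee: 31.2 × (10.82/9.86) = 31.2 × 1.097363 = 34.2377
beef: 23.1 × (14.66/17.42) = 23.1 × 0.841561 = 19.4401
electricity: 4.4 × (0.36/0.38) = 4.4 × 0.947368 = 4.1684
shampoo: 21.3 × (6.90/8.31) = 21.3 × 0.830325 = 17.6859
Index = Σ wᵢ·(p₁ᵢ/p₀ᵢ) = 17.7011 + 34.2377 + 19.4401 + 4.1684 + 17.6859 = 93.2333

93.2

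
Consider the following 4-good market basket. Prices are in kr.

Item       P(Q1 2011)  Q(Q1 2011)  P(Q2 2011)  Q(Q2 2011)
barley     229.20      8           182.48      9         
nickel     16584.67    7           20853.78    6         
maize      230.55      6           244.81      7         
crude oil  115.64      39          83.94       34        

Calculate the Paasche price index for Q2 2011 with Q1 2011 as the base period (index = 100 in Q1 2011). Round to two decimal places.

Paasche price index uses current-period quantities as weights.
ΣP(Q2 2011)·Q(Q2 2011) = 182.48×9 + 20853.78×6 + 244.81×7 + 83.94×34 = 1642.32 + 125122.68 + 1713.67 + 2853.96 = 131332.63
ΣP(Q1 2011)·Q(Q2 2011) = 229.20×9 + 16584.67×6 + 230.55×7 + 115.64×34 = 2062.8 + 99508.02 + 1613.85 + 3931.76 = 107116.43
Index = 131332.63 / 107116.43 × 100 = 122.6074

122.61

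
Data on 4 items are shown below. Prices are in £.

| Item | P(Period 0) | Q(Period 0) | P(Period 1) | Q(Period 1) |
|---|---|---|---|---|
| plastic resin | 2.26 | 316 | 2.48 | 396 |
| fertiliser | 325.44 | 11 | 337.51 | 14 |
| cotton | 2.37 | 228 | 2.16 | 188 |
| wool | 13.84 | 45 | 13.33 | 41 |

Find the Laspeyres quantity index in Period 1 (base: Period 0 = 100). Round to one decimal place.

118.5

Laspeyres quantity index uses base-period prices as weights.
ΣP(Period 0)·Q(Period 1) = 2.26×396 + 325.44×14 + 2.37×188 + 13.84×41 = 894.96 + 4556.16 + 445.56 + 567.44 = 6464.12
ΣP(Period 0)·Q(Period 0) = 2.26×316 + 325.44×11 + 2.37×228 + 13.84×45 = 714.16 + 3579.84 + 540.36 + 622.8 = 5457.16
Index = 6464.12 / 5457.16 × 100 = 118.4521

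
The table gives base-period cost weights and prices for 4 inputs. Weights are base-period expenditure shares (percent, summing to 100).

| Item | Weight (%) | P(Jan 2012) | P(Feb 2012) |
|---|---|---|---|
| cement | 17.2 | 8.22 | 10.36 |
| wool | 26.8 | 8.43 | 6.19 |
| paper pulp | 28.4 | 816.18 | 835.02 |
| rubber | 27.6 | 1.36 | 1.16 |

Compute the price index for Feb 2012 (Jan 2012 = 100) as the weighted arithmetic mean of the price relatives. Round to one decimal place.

cement: 17.2 × (10.36/8.22) = 17.2 × 1.260341 = 21.6779
wool: 26.8 × (6.19/8.43) = 26.8 × 0.734282 = 19.6788
paper pulp: 28.4 × (835.02/816.18) = 28.4 × 1.023083 = 29.0556
rubber: 27.6 × (1.16/1.36) = 27.6 × 0.852941 = 23.5412
Index = Σ wᵢ·(p₁ᵢ/p₀ᵢ) = 21.6779 + 19.6788 + 29.0556 + 23.5412 = 93.9534

94.0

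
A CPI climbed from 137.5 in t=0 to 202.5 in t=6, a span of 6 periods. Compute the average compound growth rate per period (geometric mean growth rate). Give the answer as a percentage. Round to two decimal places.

Growth factor = (202.5/137.5)^(1/6) = (1.472727)^(1/6) = 1.066646
Growth rate = 1.066646 − 1 = 0.066646 = 6.6646%

6.66%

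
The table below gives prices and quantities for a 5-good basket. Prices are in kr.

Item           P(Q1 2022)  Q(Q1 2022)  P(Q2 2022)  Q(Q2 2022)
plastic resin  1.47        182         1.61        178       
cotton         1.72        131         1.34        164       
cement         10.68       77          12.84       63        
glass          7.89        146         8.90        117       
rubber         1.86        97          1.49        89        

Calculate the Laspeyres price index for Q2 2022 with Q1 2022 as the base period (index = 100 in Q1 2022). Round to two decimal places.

109.58

Laspeyres price index uses base-period quantities as weights.
ΣP(Q2 2022)·Q(Q1 2022) = 1.61×182 + 1.34×131 + 12.84×77 + 8.90×146 + 1.49×97 = 293.02 + 175.54 + 988.68 + 1299.4 + 144.53 = 2901.17
ΣP(Q1 2022)·Q(Q1 2022) = 1.47×182 + 1.72×131 + 10.68×77 + 7.89×146 + 1.86×97 = 267.54 + 225.32 + 822.36 + 1151.94 + 180.42 = 2647.58
Index = 2901.17 / 2647.58 × 100 = 109.5782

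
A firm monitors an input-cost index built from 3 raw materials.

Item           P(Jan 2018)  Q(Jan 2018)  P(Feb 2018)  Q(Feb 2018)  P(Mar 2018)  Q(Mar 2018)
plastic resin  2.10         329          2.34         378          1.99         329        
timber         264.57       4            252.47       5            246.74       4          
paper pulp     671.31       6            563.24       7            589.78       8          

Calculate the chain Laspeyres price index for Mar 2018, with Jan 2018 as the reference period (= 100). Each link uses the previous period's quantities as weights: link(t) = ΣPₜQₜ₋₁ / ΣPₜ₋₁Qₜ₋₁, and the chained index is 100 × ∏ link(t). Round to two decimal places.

Link Jan 2018→Feb 2018:
ΣP(Feb 2018)Q(Jan 2018) = 2.34×329 + 252.47×4 + 563.24×6 = 769.86 + 1009.88 + 3379.44 = 5159.18
ΣP(Jan 2018)Q(Jan 2018) = 2.10×329 + 264.57×4 + 671.31×6 = 690.9 + 1058.28 + 4027.86 = 5777.04
link = 5159.18/5777.04 = 0.893049
Link Feb 2018→Mar 2018:
ΣP(Mar 2018)Q(Feb 2018) = 1.99×378 + 246.74×5 + 589.78×7 = 752.22 + 1233.7 + 4128.46 = 6114.38
ΣP(Feb 2018)Q(Feb 2018) = 2.34×378 + 252.47×5 + 563.24×7 = 884.52 + 1262.35 + 3942.68 = 6089.55
link = 6114.38/6089.55 = 1.004077
Chained index = 100 × 0.893049 × 1.004077 = 89.6690

89.67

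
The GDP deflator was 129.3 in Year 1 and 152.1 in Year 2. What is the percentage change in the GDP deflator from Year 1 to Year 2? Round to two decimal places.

17.63%

Change = (152.1 − 129.3) / 129.3 × 100
       = 22.8 / 129.3 × 100 = 17.6334%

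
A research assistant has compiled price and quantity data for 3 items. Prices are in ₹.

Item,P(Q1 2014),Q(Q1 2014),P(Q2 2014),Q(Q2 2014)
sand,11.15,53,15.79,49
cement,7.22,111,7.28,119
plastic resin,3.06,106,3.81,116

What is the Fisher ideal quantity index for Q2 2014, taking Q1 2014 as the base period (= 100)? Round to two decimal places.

102.08

Laspeyres component (base-period weights):
ΣP(Q1 2014)Q(Q2 2014) = 11.15×49 + 7.22×119 + 3.06×116 = 546.35 + 859.18 + 354.96 = 1760.49
ΣP(Q1 2014)Q(Q1 2014) = 11.15×53 + 7.22×111 + 3.06×106 = 590.95 + 801.42 + 324.36 = 1716.73
L = 1760.49 / 1716.73 × 100 = 102.5490
Paasche component (current-period weights):
ΣP(Q2 2014)Q(Q2 2014) = 15.79×49 + 7.28×119 + 3.81×116 = 773.71 + 866.32 + 441.96 = 2081.99
ΣP(Q2 2014)Q(Q1 2014) = 15.79×53 + 7.28×111 + 3.81×106 = 836.87 + 808.08 + 403.86 = 2048.81
P = 2081.99 / 2048.81 × 100 = 101.6195
Fisher = √(L × P) = √(102.5490 × 101.6195) = 102.0832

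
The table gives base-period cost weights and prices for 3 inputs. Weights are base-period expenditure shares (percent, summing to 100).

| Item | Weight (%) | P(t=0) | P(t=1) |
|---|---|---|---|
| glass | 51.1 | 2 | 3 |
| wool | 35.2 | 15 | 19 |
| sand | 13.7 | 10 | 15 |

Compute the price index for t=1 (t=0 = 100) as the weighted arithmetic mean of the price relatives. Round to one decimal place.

glass: 51.1 × (3/2) = 51.1 × 1.500000 = 76.6500
wool: 35.2 × (19/15) = 35.2 × 1.266667 = 44.5867
sand: 13.7 × (15/10) = 13.7 × 1.500000 = 20.5500
Index = Σ wᵢ·(p₁ᵢ/p₀ᵢ) = 76.6500 + 44.5867 + 20.5500 = 141.7867

141.8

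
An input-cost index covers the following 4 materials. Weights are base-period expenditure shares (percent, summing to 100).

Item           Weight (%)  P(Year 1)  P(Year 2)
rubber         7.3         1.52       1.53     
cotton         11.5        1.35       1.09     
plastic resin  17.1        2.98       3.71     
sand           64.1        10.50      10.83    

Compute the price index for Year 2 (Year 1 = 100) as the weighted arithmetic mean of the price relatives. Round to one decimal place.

104.0

rubber: 7.3 × (1.53/1.52) = 7.3 × 1.006579 = 7.3480
cotton: 11.5 × (1.09/1.35) = 11.5 × 0.807407 = 9.2852
plastic resin: 17.1 × (3.71/2.98) = 17.1 × 1.244966 = 21.2889
sand: 64.1 × (10.83/10.50) = 64.1 × 1.031429 = 66.1146
Index = Σ wᵢ·(p₁ᵢ/p₀ᵢ) = 7.3480 + 9.2852 + 21.2889 + 66.1146 = 104.0367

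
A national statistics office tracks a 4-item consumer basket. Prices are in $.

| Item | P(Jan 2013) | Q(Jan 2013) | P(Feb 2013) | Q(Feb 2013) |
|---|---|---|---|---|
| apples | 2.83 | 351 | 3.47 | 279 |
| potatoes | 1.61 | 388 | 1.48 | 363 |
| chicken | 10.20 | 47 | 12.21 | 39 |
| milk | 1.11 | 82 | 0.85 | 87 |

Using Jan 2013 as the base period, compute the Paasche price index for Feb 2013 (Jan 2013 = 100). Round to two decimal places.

Paasche price index uses current-period quantities as weights.
ΣP(Feb 2013)·Q(Feb 2013) = 3.47×279 + 1.48×363 + 12.21×39 + 0.85×87 = 968.13 + 537.24 + 476.19 + 73.95 = 2055.51
ΣP(Jan 2013)·Q(Feb 2013) = 2.83×279 + 1.61×363 + 10.20×39 + 1.11×87 = 789.57 + 584.43 + 397.8 + 96.57 = 1868.37
Index = 2055.51 / 1868.37 × 100 = 110.0162

110.02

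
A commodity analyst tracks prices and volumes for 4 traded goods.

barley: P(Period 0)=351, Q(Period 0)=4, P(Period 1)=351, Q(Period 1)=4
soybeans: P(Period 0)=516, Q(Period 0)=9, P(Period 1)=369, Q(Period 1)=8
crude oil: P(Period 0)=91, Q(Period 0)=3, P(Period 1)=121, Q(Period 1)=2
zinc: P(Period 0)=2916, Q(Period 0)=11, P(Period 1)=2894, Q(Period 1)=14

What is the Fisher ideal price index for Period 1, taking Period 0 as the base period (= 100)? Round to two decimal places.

96.55

Laspeyres component (base-period weights):
ΣP(Period 1)Q(Period 0) = 351×4 + 369×9 + 121×3 + 2894×11 = 1404 + 3321 + 363 + 31834 = 36922
ΣP(Period 0)Q(Period 0) = 351×4 + 516×9 + 91×3 + 2916×11 = 1404 + 4644 + 273 + 32076 = 38397
L = 36922 / 38397 × 100 = 96.1586
Paasche component (current-period weights):
ΣP(Period 1)Q(Period 1) = 351×4 + 369×8 + 121×2 + 2894×14 = 1404 + 2952 + 242 + 40516 = 45114
ΣP(Period 0)Q(Period 1) = 351×4 + 516×8 + 91×2 + 2916×14 = 1404 + 4128 + 182 + 40824 = 46538
P = 45114 / 46538 × 100 = 96.9401
Fisher = √(L × P) = √(96.1586 × 96.9401) = 96.5486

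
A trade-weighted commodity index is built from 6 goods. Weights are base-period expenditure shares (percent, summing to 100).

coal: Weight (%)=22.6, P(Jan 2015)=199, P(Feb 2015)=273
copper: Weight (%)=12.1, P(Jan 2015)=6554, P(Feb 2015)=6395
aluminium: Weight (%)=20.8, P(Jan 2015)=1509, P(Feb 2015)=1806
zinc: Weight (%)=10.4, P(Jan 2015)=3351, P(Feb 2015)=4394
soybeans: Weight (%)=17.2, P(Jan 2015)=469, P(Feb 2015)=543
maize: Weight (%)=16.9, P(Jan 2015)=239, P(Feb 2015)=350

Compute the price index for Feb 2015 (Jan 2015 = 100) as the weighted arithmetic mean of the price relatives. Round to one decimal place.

coal: 22.6 × (273/199) = 22.6 × 1.371859 = 31.0040
copper: 12.1 × (6395/6554) = 12.1 × 0.975740 = 11.8065
aluminium: 20.8 × (1806/1509) = 20.8 × 1.196819 = 24.8938
zinc: 10.4 × (4394/3351) = 10.4 × 1.311250 = 13.6370
soybeans: 17.2 × (543/469) = 17.2 × 1.157783 = 19.9139
maize: 16.9 × (350/239) = 16.9 × 1.464435 = 24.7490
Index = Σ wᵢ·(p₁ᵢ/p₀ᵢ) = 31.0040 + 11.8065 + 24.8938 + 13.6370 + 19.9139 + 24.7490 = 126.0041

126.0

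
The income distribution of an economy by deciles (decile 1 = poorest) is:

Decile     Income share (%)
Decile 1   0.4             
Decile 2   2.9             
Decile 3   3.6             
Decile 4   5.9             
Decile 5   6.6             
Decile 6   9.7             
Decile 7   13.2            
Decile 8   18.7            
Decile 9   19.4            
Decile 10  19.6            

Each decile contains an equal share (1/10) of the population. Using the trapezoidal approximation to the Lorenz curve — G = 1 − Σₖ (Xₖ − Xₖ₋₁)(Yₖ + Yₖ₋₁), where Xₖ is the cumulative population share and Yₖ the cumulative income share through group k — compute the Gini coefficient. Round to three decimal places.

Cumulative income shares Yₖ: 0.0040, 0.0330, 0.0690, 0.1280, 0.1940, 0.2910, 0.4230, 0.6100, 0.8040, 1.0000
Σ (Xₖ−Xₖ₋₁)(Yₖ+Yₖ₋₁) = (1/10)(0.0040+0.0000) + (1/10)(0.0330+0.0040) + (1/10)(0.0690+0.0330) + (1/10)(0.1280+0.0690) + (1/10)(0.1940+0.1280) + (1/10)(0.2910+0.1940) + (1/10)(0.4230+0.2910) + (1/10)(0.6100+0.4230) + (1/10)(0.8040+0.6100) + (1/10)(1.0000+0.8040)
  = 0.0004 + 0.0037 + 0.0102 + 0.0197 + 0.0322 + 0.0485 + 0.0714 + 0.1033 + 0.1414 + 0.1804 = 0.6112
G = 1 − 0.6112 = 0.3888

0.389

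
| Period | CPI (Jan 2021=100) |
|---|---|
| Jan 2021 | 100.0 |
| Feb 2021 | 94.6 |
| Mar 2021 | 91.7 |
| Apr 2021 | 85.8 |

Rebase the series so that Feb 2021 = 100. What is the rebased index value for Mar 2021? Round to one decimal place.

Rebased(Mar 2021) = 91.7 / 94.6 × 100 = 96.9345

96.9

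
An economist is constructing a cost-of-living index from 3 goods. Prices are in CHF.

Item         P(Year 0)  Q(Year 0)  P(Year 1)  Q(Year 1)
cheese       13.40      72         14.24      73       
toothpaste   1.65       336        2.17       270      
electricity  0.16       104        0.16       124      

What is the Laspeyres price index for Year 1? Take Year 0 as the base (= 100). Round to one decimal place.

Laspeyres price index uses base-period quantities as weights.
ΣP(Year 1)·Q(Year 0) = 14.24×72 + 2.17×336 + 0.16×104 = 1025.28 + 729.12 + 16.64 = 1771.04
ΣP(Year 0)·Q(Year 0) = 13.40×72 + 1.65×336 + 0.16×104 = 964.8 + 554.4 + 16.64 = 1535.84
Index = 1771.04 / 1535.84 × 100 = 115.3141

115.3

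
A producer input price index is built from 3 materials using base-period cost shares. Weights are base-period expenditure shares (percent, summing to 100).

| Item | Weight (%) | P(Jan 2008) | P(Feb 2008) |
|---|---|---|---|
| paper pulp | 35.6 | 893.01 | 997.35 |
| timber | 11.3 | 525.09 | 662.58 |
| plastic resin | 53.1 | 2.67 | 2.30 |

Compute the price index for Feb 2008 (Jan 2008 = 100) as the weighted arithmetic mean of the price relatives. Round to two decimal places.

paper pulp: 35.6 × (997.35/893.01) = 35.6 × 1.116841 = 39.7595
timber: 11.3 × (662.58/525.09) = 11.3 × 1.261841 = 14.2588
plastic resin: 53.1 × (2.30/2.67) = 53.1 × 0.861423 = 45.7416
Index = Σ wᵢ·(p₁ᵢ/p₀ᵢ) = 39.7595 + 14.2588 + 45.7416 = 99.7599

99.76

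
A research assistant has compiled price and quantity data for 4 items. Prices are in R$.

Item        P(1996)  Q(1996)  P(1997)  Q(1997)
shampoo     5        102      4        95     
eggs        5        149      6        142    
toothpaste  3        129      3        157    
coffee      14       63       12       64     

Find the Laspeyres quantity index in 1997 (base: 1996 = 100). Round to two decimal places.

Laspeyres quantity index uses base-period prices as weights.
ΣP(1996)·Q(1997) = 5×95 + 5×142 + 3×157 + 14×64 = 475 + 710 + 471 + 896 = 2552
ΣP(1996)·Q(1996) = 5×102 + 5×149 + 3×129 + 14×63 = 510 + 745 + 387 + 882 = 2524
Index = 2552 / 2524 × 100 = 101.1094

101.11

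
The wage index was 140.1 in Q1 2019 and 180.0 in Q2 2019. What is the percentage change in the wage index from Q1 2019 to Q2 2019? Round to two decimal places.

Change = (180.0 − 140.1) / 140.1 × 100
       = 39.9 / 140.1 × 100 = 28.4797%

28.48%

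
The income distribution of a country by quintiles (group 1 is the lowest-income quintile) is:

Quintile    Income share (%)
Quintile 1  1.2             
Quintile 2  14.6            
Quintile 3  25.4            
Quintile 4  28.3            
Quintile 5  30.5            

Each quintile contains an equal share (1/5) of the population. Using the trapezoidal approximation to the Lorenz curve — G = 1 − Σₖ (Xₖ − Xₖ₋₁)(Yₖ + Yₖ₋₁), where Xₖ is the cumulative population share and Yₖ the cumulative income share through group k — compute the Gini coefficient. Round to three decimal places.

Cumulative income shares Yₖ: 0.0120, 0.1580, 0.4120, 0.6950, 1.0000
Σ (Xₖ−Xₖ₋₁)(Yₖ+Yₖ₋₁) = (1/5)(0.0120+0.0000) + (1/5)(0.1580+0.0120) + (1/5)(0.4120+0.1580) + (1/5)(0.6950+0.4120) + (1/5)(1.0000+0.6950)
  = 0.0024 + 0.0340 + 0.1140 + 0.2214 + 0.3390 = 0.7108
G = 1 − 0.7108 = 0.2892

0.289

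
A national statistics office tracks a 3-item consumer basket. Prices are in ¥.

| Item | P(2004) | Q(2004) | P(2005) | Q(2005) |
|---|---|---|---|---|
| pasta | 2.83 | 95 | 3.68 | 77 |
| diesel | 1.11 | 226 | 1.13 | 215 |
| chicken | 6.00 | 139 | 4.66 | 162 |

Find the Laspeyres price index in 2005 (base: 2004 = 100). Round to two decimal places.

Laspeyres price index uses base-period quantities as weights.
ΣP(2005)·Q(2004) = 3.68×95 + 1.13×226 + 4.66×139 = 349.6 + 255.38 + 647.74 = 1252.72
ΣP(2004)·Q(2004) = 2.83×95 + 1.11×226 + 6.00×139 = 268.85 + 250.86 + 834 = 1353.71
Index = 1252.72 / 1353.71 × 100 = 92.5398

92.54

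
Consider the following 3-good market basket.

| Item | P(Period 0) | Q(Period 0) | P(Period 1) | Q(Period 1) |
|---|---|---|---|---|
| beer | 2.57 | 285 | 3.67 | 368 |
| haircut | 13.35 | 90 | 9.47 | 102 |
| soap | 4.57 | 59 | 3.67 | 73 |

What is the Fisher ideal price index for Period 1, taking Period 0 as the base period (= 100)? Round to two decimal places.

96.91

Laspeyres component (base-period weights):
ΣP(Period 1)Q(Period 0) = 3.67×285 + 9.47×90 + 3.67×59 = 1045.95 + 852.3 + 216.53 = 2114.78
ΣP(Period 0)Q(Period 0) = 2.57×285 + 13.35×90 + 4.57×59 = 732.45 + 1201.5 + 269.63 = 2203.58
L = 2114.78 / 2203.58 × 100 = 95.9702
Paasche component (current-period weights):
ΣP(Period 1)Q(Period 1) = 3.67×368 + 9.47×102 + 3.67×73 = 1350.56 + 965.94 + 267.91 = 2584.41
ΣP(Period 0)Q(Period 1) = 2.57×368 + 13.35×102 + 4.57×73 = 945.76 + 1361.7 + 333.61 = 2641.07
P = 2584.41 / 2641.07 × 100 = 97.8547
Fisher = √(L × P) = √(95.9702 × 97.8547) = 96.9078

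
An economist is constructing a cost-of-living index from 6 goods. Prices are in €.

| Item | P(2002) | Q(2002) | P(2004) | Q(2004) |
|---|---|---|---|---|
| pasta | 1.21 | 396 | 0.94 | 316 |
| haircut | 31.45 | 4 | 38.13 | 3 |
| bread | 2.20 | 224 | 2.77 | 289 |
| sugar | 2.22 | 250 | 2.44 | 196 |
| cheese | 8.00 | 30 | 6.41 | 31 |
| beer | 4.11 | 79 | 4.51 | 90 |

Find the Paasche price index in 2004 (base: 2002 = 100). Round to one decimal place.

Paasche price index uses current-period quantities as weights.
ΣP(2004)·Q(2004) = 0.94×316 + 38.13×3 + 2.77×289 + 2.44×196 + 6.41×31 + 4.51×90 = 297.04 + 114.39 + 800.53 + 478.24 + 198.71 + 405.9 = 2294.81
ΣP(2002)·Q(2004) = 1.21×316 + 31.45×3 + 2.20×289 + 2.22×196 + 8.00×31 + 4.11×90 = 382.36 + 94.35 + 635.8 + 435.12 + 248 + 369.9 = 2165.53
Index = 2294.81 / 2165.53 × 100 = 105.9699

106.0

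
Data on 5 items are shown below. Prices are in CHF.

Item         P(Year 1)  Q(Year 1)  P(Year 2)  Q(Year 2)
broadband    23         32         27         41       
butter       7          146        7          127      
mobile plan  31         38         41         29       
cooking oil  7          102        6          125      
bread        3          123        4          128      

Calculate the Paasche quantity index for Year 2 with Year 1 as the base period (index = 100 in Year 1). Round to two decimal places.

97.78

Paasche quantity index uses current-period prices as weights.
ΣP(Year 2)·Q(Year 2) = 27×41 + 7×127 + 41×29 + 6×125 + 4×128 = 1107 + 889 + 1189 + 750 + 512 = 4447
ΣP(Year 2)·Q(Year 1) = 27×32 + 7×146 + 41×38 + 6×102 + 4×123 = 864 + 1022 + 1558 + 612 + 492 = 4548
Index = 4447 / 4548 × 100 = 97.7792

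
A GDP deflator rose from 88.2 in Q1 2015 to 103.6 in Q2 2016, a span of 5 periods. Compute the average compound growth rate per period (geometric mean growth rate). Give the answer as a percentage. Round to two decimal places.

Growth factor = (103.6/88.2)^(1/5) = (1.174603)^(1/5) = 1.032710
Growth rate = 1.032710 − 1 = 0.032710 = 3.2710%

3.27%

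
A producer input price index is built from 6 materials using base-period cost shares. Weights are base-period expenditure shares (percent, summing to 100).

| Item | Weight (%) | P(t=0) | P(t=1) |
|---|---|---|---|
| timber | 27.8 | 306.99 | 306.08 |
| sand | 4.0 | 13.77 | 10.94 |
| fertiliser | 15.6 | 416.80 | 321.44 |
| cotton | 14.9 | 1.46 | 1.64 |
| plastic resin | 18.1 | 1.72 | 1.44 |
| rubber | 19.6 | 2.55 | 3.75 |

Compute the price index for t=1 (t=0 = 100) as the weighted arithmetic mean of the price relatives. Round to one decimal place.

timber: 27.8 × (306.08/306.99) = 27.8 × 0.997036 = 27.7176
sand: 4.0 × (10.94/13.77) = 4.0 × 0.794481 = 3.1779
fertiliser: 15.6 × (321.44/416.80) = 15.6 × 0.771209 = 12.0309
cotton: 14.9 × (1.64/1.46) = 14.9 × 1.123288 = 16.7370
plastic resin: 18.1 × (1.44/1.72) = 18.1 × 0.837209 = 15.1535
rubber: 19.6 × (3.75/2.55) = 19.6 × 1.470588 = 28.8235
Index = Σ wᵢ·(p₁ᵢ/p₀ᵢ) = 27.7176 + 3.1779 + 12.0309 + 16.7370 + 15.1535 + 28.8235 = 103.6404

103.6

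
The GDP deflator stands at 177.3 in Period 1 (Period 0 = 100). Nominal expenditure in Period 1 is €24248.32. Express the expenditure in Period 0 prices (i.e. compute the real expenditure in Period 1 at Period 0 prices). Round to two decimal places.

13676.44

Real = Nominal ÷ (Index/100) = 24248.32 ÷ (177.3/100)
     = 24248.32 ÷ 1.773 = 13676.4354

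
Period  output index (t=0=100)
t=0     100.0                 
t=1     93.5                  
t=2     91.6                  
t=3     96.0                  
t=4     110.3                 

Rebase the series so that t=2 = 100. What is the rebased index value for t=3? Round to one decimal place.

Rebased(t=3) = 96.0 / 91.6 × 100 = 104.8035

104.8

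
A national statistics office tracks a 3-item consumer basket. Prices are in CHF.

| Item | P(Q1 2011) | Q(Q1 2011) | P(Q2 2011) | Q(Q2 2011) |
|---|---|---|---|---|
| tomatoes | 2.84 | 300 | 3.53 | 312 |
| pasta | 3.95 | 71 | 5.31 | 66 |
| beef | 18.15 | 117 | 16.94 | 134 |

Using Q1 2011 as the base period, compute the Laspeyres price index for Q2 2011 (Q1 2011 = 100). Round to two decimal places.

Laspeyres price index uses base-period quantities as weights.
ΣP(Q2 2011)·Q(Q1 2011) = 3.53×300 + 5.31×71 + 16.94×117 = 1059 + 377.01 + 1981.98 = 3417.99
ΣP(Q1 2011)·Q(Q1 2011) = 2.84×300 + 3.95×71 + 18.15×117 = 852 + 280.45 + 2123.55 = 3256
Index = 3417.99 / 3256 × 100 = 104.9751

104.98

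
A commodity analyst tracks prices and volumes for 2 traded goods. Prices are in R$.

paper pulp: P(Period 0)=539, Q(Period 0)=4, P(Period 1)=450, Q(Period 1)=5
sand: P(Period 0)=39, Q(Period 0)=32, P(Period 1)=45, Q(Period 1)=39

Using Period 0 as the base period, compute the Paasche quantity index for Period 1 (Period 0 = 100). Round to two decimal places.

123.61

Paasche quantity index uses current-period prices as weights.
ΣP(Period 1)·Q(Period 1) = 450×5 + 45×39 = 2250 + 1755 = 4005
ΣP(Period 1)·Q(Period 0) = 450×4 + 45×32 = 1800 + 1440 = 3240
Index = 4005 / 3240 × 100 = 123.6111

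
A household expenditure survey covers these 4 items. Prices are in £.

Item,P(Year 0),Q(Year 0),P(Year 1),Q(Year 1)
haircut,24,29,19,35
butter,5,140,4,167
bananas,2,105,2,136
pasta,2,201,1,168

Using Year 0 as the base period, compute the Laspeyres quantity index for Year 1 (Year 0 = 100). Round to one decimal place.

113.7

Laspeyres quantity index uses base-period prices as weights.
ΣP(Year 0)·Q(Year 1) = 24×35 + 5×167 + 2×136 + 2×168 = 840 + 835 + 272 + 336 = 2283
ΣP(Year 0)·Q(Year 0) = 24×29 + 5×140 + 2×105 + 2×201 = 696 + 700 + 210 + 402 = 2008
Index = 2283 / 2008 × 100 = 113.6952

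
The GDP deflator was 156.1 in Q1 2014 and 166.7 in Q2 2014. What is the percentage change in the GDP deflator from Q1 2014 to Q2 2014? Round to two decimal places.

6.79%

Change = (166.7 − 156.1) / 156.1 × 100
       = 10.6 / 156.1 × 100 = 6.7905%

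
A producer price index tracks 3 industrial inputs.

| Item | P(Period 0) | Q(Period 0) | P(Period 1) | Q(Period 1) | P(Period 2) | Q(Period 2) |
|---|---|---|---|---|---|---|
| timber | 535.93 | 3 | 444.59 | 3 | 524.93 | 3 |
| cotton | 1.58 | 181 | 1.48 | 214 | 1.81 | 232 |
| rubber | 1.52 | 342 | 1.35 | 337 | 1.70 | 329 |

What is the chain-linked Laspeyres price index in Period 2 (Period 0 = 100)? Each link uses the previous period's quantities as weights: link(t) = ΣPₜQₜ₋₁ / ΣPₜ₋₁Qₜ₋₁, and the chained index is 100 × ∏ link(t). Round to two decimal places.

102.93

Link Period 0→Period 1:
ΣP(Period 1)Q(Period 0) = 444.59×3 + 1.48×181 + 1.35×342 = 1333.77 + 267.88 + 461.7 = 2063.35
ΣP(Period 0)Q(Period 0) = 535.93×3 + 1.58×181 + 1.52×342 = 1607.79 + 285.98 + 519.84 = 2413.61
link = 2063.35/2413.61 = 0.854881
Link Period 1→Period 2:
ΣP(Period 2)Q(Period 1) = 524.93×3 + 1.81×214 + 1.70×337 = 1574.79 + 387.34 + 572.9 = 2535.03
ΣP(Period 1)Q(Period 1) = 444.59×3 + 1.48×214 + 1.35×337 = 1333.77 + 316.72 + 454.95 = 2105.44
link = 2535.03/2105.44 = 1.204038
Chained index = 100 × 0.854881 × 1.204038 = 102.9310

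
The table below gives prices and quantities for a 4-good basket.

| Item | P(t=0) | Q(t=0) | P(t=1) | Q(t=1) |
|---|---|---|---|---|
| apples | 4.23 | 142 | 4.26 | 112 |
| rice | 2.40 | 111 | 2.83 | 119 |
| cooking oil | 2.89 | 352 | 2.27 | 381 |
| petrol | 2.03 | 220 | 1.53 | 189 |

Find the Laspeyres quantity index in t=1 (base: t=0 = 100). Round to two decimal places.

Laspeyres quantity index uses base-period prices as weights.
ΣP(t=0)·Q(t=1) = 4.23×112 + 2.40×119 + 2.89×381 + 2.03×189 = 473.76 + 285.6 + 1101.09 + 383.67 = 2244.12
ΣP(t=0)·Q(t=0) = 4.23×142 + 2.40×111 + 2.89×352 + 2.03×220 = 600.66 + 266.4 + 1017.28 + 446.6 = 2330.94
Index = 2244.12 / 2330.94 × 100 = 96.2753

96.28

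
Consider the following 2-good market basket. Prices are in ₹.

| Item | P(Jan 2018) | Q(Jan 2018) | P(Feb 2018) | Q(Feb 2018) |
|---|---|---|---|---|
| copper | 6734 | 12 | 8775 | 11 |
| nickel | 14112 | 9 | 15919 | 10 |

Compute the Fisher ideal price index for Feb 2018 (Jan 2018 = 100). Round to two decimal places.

Laspeyres component (base-period weights):
ΣP(Feb 2018)Q(Jan 2018) = 8775×12 + 15919×9 = 105300 + 143271 = 248571
ΣP(Jan 2018)Q(Jan 2018) = 6734×12 + 14112×9 = 80808 + 127008 = 207816
L = 248571 / 207816 × 100 = 119.6111
Paasche component (current-period weights):
ΣP(Feb 2018)Q(Feb 2018) = 8775×11 + 15919×10 = 96525 + 159190 = 255715
ΣP(Jan 2018)Q(Feb 2018) = 6734×11 + 14112×10 = 74074 + 141120 = 215194
P = 255715 / 215194 × 100 = 118.8300
Fisher = √(L × P) = √(119.6111 × 118.8300) = 119.2199

119.22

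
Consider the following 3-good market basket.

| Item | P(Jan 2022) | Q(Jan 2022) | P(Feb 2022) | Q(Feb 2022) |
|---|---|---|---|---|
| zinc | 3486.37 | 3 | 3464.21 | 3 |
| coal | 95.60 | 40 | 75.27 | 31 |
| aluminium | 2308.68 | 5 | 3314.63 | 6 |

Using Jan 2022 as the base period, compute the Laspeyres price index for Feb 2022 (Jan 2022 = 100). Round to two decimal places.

Laspeyres price index uses base-period quantities as weights.
ΣP(Feb 2022)·Q(Jan 2022) = 3464.21×3 + 75.27×40 + 3314.63×5 = 10392.63 + 3010.8 + 16573.15 = 29976.58
ΣP(Jan 2022)·Q(Jan 2022) = 3486.37×3 + 95.60×40 + 2308.68×5 = 10459.11 + 3824 + 11543.4 = 25826.51
Index = 29976.58 / 25826.51 × 100 = 116.0690

116.07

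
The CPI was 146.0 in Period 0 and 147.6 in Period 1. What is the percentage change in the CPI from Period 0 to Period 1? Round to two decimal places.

Change = (147.6 − 146.0) / 146.0 × 100
       = 1.6 / 146.0 × 100 = 1.0959%

1.10%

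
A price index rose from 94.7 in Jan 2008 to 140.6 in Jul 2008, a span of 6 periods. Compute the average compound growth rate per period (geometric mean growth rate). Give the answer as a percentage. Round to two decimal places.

Growth factor = (140.6/94.7)^(1/6) = (1.484688)^(1/6) = 1.068085
Growth rate = 1.068085 − 1 = 0.068085 = 6.8085%

6.81%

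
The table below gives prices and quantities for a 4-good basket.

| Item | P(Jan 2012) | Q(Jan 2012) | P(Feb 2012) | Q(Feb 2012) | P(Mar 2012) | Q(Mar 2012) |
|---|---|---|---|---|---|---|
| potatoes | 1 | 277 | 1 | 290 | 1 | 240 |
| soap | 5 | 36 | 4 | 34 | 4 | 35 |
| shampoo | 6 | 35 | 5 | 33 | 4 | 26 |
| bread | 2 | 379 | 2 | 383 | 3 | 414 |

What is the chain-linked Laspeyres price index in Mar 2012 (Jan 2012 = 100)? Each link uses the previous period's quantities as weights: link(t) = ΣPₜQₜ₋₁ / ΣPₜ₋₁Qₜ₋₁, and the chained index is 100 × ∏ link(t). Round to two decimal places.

119.52

Link Jan 2012→Feb 2012:
ΣP(Feb 2012)Q(Jan 2012) = 1×277 + 4×36 + 5×35 + 2×379 = 277 + 144 + 175 + 758 = 1354
ΣP(Jan 2012)Q(Jan 2012) = 1×277 + 5×36 + 6×35 + 2×379 = 277 + 180 + 210 + 758 = 1425
link = 1354/1425 = 0.950175
Link Feb 2012→Mar 2012:
ΣP(Mar 2012)Q(Feb 2012) = 1×290 + 4×34 + 4×33 + 3×383 = 290 + 136 + 132 + 1149 = 1707
ΣP(Feb 2012)Q(Feb 2012) = 1×290 + 4×34 + 5×33 + 2×383 = 290 + 136 + 165 + 766 = 1357
link = 1707/1357 = 1.257922
Chained index = 100 × 0.950175 × 1.257922 = 119.5246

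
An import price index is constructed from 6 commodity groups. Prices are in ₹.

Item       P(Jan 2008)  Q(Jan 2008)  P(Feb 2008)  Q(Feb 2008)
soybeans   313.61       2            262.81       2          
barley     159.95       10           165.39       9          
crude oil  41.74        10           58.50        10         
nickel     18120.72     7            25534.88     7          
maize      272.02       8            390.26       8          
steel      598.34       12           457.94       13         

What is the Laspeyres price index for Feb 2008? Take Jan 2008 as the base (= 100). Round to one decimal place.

Laspeyres price index uses base-period quantities as weights.
ΣP(Feb 2008)·Q(Jan 2008) = 262.81×2 + 165.39×10 + 58.50×10 + 25534.88×7 + 390.26×8 + 457.94×12 = 525.62 + 1653.9 + 585 + 178744.16 + 3122.08 + 5495.28 = 190126.04
ΣP(Jan 2008)·Q(Jan 2008) = 313.61×2 + 159.95×10 + 41.74×10 + 18120.72×7 + 272.02×8 + 598.34×12 = 627.22 + 1599.5 + 417.4 + 126845.04 + 2176.16 + 7180.08 = 138845.4
Index = 190126.04 / 138845.4 × 100 = 136.9336

136.9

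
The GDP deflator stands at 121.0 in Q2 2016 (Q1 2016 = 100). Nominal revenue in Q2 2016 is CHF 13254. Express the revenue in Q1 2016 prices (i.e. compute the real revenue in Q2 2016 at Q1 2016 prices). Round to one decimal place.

10953.7

Real = Nominal ÷ (Index/100) = 13254 ÷ (121.0/100)
     = 13254 ÷ 1.210 = 10953.7190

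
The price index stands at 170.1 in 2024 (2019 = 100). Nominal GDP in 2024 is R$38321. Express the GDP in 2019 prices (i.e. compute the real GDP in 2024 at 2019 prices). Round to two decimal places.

Real = Nominal ÷ (Index/100) = 38321 ÷ (170.1/100)
     = 38321 ÷ 1.701 = 22528.5126

22528.51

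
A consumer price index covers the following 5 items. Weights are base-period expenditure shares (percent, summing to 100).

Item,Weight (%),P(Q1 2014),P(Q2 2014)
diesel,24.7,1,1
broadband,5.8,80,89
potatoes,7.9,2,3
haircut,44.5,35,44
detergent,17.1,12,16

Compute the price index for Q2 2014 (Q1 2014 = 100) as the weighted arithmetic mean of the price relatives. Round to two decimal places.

121.75

diesel: 24.7 × (1/1) = 24.7 × 1.000000 = 24.7000
broadband: 5.8 × (89/80) = 5.8 × 1.112500 = 6.4525
potatoes: 7.9 × (3/2) = 7.9 × 1.500000 = 11.8500
haircut: 44.5 × (44/35) = 44.5 × 1.257143 = 55.9429
detergent: 17.1 × (16/12) = 17.1 × 1.333333 = 22.8000
Index = Σ wᵢ·(p₁ᵢ/p₀ᵢ) = 24.7000 + 6.4525 + 11.8500 + 55.9429 + 22.8000 = 121.7454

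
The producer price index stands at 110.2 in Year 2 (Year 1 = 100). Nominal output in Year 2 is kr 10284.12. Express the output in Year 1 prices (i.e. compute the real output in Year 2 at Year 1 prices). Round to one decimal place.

9332.2

Real = Nominal ÷ (Index/100) = 10284.12 ÷ (110.2/100)
     = 10284.12 ÷ 1.102 = 9332.2323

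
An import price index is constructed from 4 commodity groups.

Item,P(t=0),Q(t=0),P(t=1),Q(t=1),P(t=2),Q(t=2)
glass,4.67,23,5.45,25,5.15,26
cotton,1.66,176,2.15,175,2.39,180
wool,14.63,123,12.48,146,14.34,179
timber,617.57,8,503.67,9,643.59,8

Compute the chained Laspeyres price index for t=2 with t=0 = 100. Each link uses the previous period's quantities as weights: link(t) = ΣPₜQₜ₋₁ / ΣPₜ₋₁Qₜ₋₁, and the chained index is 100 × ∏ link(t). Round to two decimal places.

104.37

Link t=0→t=1:
ΣP(t=1)Q(t=0) = 5.45×23 + 2.15×176 + 12.48×123 + 503.67×8 = 125.35 + 378.4 + 1535.04 + 4029.36 = 6068.15
ΣP(t=0)Q(t=0) = 4.67×23 + 1.66×176 + 14.63×123 + 617.57×8 = 107.41 + 292.16 + 1799.49 + 4940.56 = 7139.62
link = 6068.15/7139.62 = 0.849926
Link t=1→t=2:
ΣP(t=2)Q(t=1) = 5.15×25 + 2.39×175 + 14.34×146 + 643.59×9 = 128.75 + 418.25 + 2093.64 + 5792.31 = 8432.95
ΣP(t=1)Q(t=1) = 5.45×25 + 2.15×175 + 12.48×146 + 503.67×9 = 136.25 + 376.25 + 1822.08 + 4533.03 = 6867.61
link = 8432.95/6867.61 = 1.227931
Chained index = 100 × 0.849926 × 1.227931 = 104.3651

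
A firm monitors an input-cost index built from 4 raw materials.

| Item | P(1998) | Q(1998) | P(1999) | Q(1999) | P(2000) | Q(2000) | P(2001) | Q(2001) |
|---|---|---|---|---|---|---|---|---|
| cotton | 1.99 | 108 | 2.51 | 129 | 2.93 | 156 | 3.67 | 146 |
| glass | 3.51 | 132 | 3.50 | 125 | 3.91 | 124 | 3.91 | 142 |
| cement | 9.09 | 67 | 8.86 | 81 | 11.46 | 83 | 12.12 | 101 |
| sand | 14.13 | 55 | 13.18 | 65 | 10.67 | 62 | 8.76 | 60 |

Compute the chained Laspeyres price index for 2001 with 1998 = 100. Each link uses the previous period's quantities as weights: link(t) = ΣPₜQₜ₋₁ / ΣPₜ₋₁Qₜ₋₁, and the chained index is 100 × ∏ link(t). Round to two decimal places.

108.03

Link 1998→1999:
ΣP(1999)Q(1998) = 2.51×108 + 3.50×132 + 8.86×67 + 13.18×55 = 271.08 + 462 + 593.62 + 724.9 = 2051.6
ΣP(1998)Q(1998) = 1.99×108 + 3.51×132 + 9.09×67 + 14.13×55 = 214.92 + 463.32 + 609.03 + 777.15 = 2064.42
link = 2051.6/2064.42 = 0.993790
Link 1999→2000:
ΣP(2000)Q(1999) = 2.93×129 + 3.91×125 + 11.46×81 + 10.67×65 = 377.97 + 488.75 + 928.26 + 693.55 = 2488.53
ΣP(1999)Q(1999) = 2.51×129 + 3.50×125 + 8.86×81 + 13.18×65 = 323.79 + 437.5 + 717.66 + 856.7 = 2335.65
link = 2488.53/2335.65 = 1.065455
Link 2000→2001:
ΣP(2001)Q(2000) = 3.67×156 + 3.91×124 + 12.12×83 + 8.76×62 = 572.52 + 484.84 + 1005.96 + 543.12 = 2606.44
ΣP(2000)Q(2000) = 2.93×156 + 3.91×124 + 11.46×83 + 10.67×62 = 457.08 + 484.84 + 951.18 + 661.54 = 2554.64
link = 2606.44/2554.64 = 1.020277
Chained index = 100 × 0.993790 × 1.065455 × 1.020277 = 108.0308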